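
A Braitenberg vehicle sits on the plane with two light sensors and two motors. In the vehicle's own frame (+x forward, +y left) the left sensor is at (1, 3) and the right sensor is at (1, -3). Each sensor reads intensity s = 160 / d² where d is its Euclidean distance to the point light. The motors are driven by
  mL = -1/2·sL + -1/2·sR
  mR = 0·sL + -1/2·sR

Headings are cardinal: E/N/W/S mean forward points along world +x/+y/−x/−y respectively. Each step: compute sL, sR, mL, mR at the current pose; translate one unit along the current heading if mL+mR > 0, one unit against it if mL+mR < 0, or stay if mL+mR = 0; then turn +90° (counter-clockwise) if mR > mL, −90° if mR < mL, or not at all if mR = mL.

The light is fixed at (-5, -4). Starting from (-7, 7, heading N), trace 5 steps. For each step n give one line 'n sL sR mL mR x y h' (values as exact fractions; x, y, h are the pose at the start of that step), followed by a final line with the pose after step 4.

0 160/169 32/29 -5024/4901 -16/29 -7 7 N
1 80/29 80/89 -4720/2581 -40/89 -7 6 W
2 32/17 160/97 -2912/1649 -80/97 -6 6 S
3 40/49 5/2 -325/196 -5/4 -6 7 E
4 160/169 32/29 -5024/4901 -16/29 -7 7 N
final -7 6 W

n=0: pose=(-7,7,N); sL=160/169, sR=32/29; mL=-5024/4901, mR=-16/29; mL+mR=-7728/4901 → advance -1; mR−mL=80/169 → turn +1·90°
n=1: pose=(-7,6,W); sL=80/29, sR=80/89; mL=-4720/2581, mR=-40/89; mL+mR=-5880/2581 → advance -1; mR−mL=40/29 → turn +1·90°
n=2: pose=(-6,6,S); sL=32/17, sR=160/97; mL=-2912/1649, mR=-80/97; mL+mR=-4272/1649 → advance -1; mR−mL=16/17 → turn +1·90°
n=3: pose=(-6,7,E); sL=40/49, sR=5/2; mL=-325/196, mR=-5/4; mL+mR=-285/98 → advance -1; mR−mL=20/49 → turn +1·90°
n=4: pose=(-7,7,N); sL=160/169, sR=32/29; mL=-5024/4901, mR=-16/29; mL+mR=-7728/4901 → advance -1; mR−mL=80/169 → turn +1·90°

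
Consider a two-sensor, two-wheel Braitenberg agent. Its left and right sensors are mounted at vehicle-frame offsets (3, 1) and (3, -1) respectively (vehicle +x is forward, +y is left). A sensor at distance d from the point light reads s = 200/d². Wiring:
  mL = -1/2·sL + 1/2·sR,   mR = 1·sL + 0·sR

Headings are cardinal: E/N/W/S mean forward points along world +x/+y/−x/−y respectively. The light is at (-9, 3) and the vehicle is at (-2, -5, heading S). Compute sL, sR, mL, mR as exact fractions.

40/37 200/157 560/5809 40/37

left sensor world pos  = (-1, -8); dL² = 185
right sensor world pos = (-3, -8); dR² = 157
sL = 200/185 = 40/37
sR = 200/157 = 200/157
mL = -1/2·sL + 1/2·sR = 560/5809
mR = 1·sL + 0·sR = 40/37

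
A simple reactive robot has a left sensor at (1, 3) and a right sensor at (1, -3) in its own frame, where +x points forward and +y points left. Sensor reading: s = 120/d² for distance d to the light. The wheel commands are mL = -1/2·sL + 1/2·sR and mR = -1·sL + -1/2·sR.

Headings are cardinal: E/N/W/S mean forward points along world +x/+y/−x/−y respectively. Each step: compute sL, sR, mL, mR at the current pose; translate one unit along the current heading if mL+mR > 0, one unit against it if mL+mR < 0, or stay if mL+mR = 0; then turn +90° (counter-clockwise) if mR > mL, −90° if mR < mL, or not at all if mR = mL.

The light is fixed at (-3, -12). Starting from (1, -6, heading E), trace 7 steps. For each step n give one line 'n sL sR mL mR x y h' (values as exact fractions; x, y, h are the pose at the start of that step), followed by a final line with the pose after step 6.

0 60/53 60/17 1080/901 -2610/901 1 -6 E
1 120/61 24/5 432/305 -1332/305 0 -6 S
2 6 15/13 -63/26 -171/26 0 -5 W
3 24/13 120/113 -576/1469 -3492/1469 1 -5 N
4 60/53 60/17 1080/901 -2610/901 1 -6 E
5 120/61 24/5 432/305 -1332/305 0 -6 S
6 6 15/13 -63/26 -171/26 0 -5 W
final 1 -5 N

n=0: pose=(1,-6,E); sL=60/53, sR=60/17; mL=1080/901, mR=-2610/901; mL+mR=-90/53 → advance -1; mR−mL=-3690/901 → turn -1·90°
n=1: pose=(0,-6,S); sL=120/61, sR=24/5; mL=432/305, mR=-1332/305; mL+mR=-180/61 → advance -1; mR−mL=-1764/305 → turn -1·90°
n=2: pose=(0,-5,W); sL=6, sR=15/13; mL=-63/26, mR=-171/26; mL+mR=-9 → advance -1; mR−mL=-54/13 → turn -1·90°
n=3: pose=(1,-5,N); sL=24/13, sR=120/113; mL=-576/1469, mR=-3492/1469; mL+mR=-36/13 → advance -1; mR−mL=-2916/1469 → turn -1·90°
n=4: pose=(1,-6,E); sL=60/53, sR=60/17; mL=1080/901, mR=-2610/901; mL+mR=-90/53 → advance -1; mR−mL=-3690/901 → turn -1·90°
n=5: pose=(0,-6,S); sL=120/61, sR=24/5; mL=432/305, mR=-1332/305; mL+mR=-180/61 → advance -1; mR−mL=-1764/305 → turn -1·90°
n=6: pose=(0,-5,W); sL=6, sR=15/13; mL=-63/26, mR=-171/26; mL+mR=-9 → advance -1; mR−mL=-54/13 → turn -1·90°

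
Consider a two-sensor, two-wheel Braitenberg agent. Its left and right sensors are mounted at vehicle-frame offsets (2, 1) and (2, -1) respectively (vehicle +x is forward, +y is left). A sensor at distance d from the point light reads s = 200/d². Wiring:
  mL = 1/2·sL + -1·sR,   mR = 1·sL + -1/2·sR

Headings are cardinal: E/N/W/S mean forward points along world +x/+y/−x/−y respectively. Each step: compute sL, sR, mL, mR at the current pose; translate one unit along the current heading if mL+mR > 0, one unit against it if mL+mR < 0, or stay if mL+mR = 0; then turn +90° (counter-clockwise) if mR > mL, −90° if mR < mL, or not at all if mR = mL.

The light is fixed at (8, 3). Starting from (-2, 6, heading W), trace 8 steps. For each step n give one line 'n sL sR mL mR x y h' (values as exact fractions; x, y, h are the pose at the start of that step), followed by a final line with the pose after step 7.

0 50/37 5/4 -85/148 215/296 -2 6 W
1 200/101 40/29 -1140/2929 3780/2929 -3 6 S
2 20/9 100/41 -490/369 370/369 -3 5 E
3 40/37 200/137 -4660/5069 1780/5069 -4 5 N
4 50/49 1 -24/49 51/98 -4 4 W
5 40/29 200/197 -1860/5713 4980/5713 -5 4 S
6 100/61 100/61 -50/61 50/61 -5 3 E
7 1 50/37 -63/74 12/37 -5 3 N
final -5 2 W

n=0: pose=(-2,6,W); sL=50/37, sR=5/4; mL=-85/148, mR=215/296; mL+mR=45/296 → advance +1; mR−mL=385/296 → turn +1·90°
n=1: pose=(-3,6,S); sL=200/101, sR=40/29; mL=-1140/2929, mR=3780/2929; mL+mR=2640/2929 → advance +1; mR−mL=4920/2929 → turn +1·90°
n=2: pose=(-3,5,E); sL=20/9, sR=100/41; mL=-490/369, mR=370/369; mL+mR=-40/123 → advance -1; mR−mL=860/369 → turn +1·90°
n=3: pose=(-4,5,N); sL=40/37, sR=200/137; mL=-4660/5069, mR=1780/5069; mL+mR=-2880/5069 → advance -1; mR−mL=6440/5069 → turn +1·90°
n=4: pose=(-4,4,W); sL=50/49, sR=1; mL=-24/49, mR=51/98; mL+mR=3/98 → advance +1; mR−mL=99/98 → turn +1·90°
n=5: pose=(-5,4,S); sL=40/29, sR=200/197; mL=-1860/5713, mR=4980/5713; mL+mR=3120/5713 → advance +1; mR−mL=6840/5713 → turn +1·90°
n=6: pose=(-5,3,E); sL=100/61, sR=100/61; mL=-50/61, mR=50/61; mL+mR=0 → advance +0; mR−mL=100/61 → turn +1·90°
n=7: pose=(-5,3,N); sL=1, sR=50/37; mL=-63/74, mR=12/37; mL+mR=-39/74 → advance -1; mR−mL=87/74 → turn +1·90°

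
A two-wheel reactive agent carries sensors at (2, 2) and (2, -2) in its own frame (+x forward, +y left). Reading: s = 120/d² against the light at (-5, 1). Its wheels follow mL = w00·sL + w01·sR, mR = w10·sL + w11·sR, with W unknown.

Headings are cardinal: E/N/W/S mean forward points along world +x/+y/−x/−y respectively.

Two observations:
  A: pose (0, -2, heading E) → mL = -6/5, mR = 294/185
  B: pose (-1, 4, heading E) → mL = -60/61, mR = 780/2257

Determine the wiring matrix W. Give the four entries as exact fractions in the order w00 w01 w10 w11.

obs A: pose=(0,-2,E) → sL=12/5, sR=60/37, mL=-6/5, mR=294/185
obs B: pose=(-1,4,E) → sL=120/61, sR=120/37, mL=-60/61, mR=780/2257
sensor matrix S = [[12/5, 60/37], [120/61, 120/37]]; det S = 10368/2257
solve [mL_A; mL_B] = S·[w00; w01] and [mR_A; mR_B] = S·[w10; w11]:
  w00 = -1/2, w01 = 0, w10 = 1, w11 = -1/2

-1/2 0 1 -1/2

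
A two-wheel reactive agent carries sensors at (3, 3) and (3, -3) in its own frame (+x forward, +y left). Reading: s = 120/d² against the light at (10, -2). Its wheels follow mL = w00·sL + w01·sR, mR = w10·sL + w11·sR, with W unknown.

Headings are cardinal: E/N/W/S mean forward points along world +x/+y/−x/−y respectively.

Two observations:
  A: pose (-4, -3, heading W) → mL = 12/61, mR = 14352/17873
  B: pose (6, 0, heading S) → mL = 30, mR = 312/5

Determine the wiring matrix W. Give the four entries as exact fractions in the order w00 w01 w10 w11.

obs A: pose=(-4,-3,W) → sL=24/61, sR=120/293, mL=12/61, mR=14352/17873
obs B: pose=(6,0,S) → sL=60, sR=12/5, mL=30, mR=312/5
sensor matrix S = [[24/61, 120/293], [60, 12/5]]; det S = -2111616/89365
solve [mL_A; mL_B] = S·[w00; w01] and [mR_A; mR_B] = S·[w10; w11]:
  w00 = 1/2, w01 = 0, w10 = 1, w11 = 1

1/2 0 1 1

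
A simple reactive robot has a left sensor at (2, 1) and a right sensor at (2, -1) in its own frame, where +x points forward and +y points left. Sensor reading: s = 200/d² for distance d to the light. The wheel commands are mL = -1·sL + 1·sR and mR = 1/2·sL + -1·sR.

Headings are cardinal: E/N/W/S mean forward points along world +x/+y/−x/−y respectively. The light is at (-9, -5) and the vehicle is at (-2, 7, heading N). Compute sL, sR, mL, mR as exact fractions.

25/29 10/13 -35/377 -255/754

left sensor world pos  = (-3, 9); dL² = 232
right sensor world pos = (-1, 9); dR² = 260
sL = 200/232 = 25/29
sR = 200/260 = 10/13
mL = -1·sL + 1·sR = -35/377
mR = 1/2·sL + -1·sR = -255/754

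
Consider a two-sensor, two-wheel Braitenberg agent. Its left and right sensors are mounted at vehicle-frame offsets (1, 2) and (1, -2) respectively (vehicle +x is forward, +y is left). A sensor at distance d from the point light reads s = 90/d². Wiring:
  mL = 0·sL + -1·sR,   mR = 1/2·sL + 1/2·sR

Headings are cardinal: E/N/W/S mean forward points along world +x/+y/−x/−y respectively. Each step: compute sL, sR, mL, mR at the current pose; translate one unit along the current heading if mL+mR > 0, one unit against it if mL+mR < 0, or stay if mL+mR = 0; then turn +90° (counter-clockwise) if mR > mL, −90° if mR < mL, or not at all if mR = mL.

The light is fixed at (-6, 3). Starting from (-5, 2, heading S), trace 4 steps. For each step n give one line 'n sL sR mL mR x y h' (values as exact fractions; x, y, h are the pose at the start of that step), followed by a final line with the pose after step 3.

0 90/13 18 -18 162/13 -5 2 S
1 45/4 45/4 -45/4 45/4 -5 3 E
2 45 9 -9 27 -5 3 N
3 90 10 -10 50 -5 4 W
final -6 4 S

n=0: pose=(-5,2,S); sL=90/13, sR=18; mL=-18, mR=162/13; mL+mR=-72/13 → advance -1; mR−mL=396/13 → turn +1·90°
n=1: pose=(-5,3,E); sL=45/4, sR=45/4; mL=-45/4, mR=45/4; mL+mR=0 → advance +0; mR−mL=45/2 → turn +1·90°
n=2: pose=(-5,3,N); sL=45, sR=9; mL=-9, mR=27; mL+mR=18 → advance +1; mR−mL=36 → turn +1·90°
n=3: pose=(-5,4,W); sL=90, sR=10; mL=-10, mR=50; mL+mR=40 → advance +1; mR−mL=60 → turn +1·90°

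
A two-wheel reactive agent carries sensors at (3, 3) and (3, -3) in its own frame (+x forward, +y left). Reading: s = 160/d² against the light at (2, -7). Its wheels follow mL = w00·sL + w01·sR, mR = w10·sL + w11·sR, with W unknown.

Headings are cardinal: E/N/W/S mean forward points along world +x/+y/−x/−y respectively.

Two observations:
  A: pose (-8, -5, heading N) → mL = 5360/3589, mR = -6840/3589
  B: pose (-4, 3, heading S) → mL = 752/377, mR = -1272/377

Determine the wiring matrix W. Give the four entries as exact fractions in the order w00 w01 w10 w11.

obs A: pose=(-8,-5,N) → sL=80/97, sR=80/37, mL=5360/3589, mR=-6840/3589
obs B: pose=(-4,3,S) → sL=80/29, sR=16/13, mL=752/377, mR=-1272/377
sensor matrix S = [[80/97, 80/37], [80/29, 16/13]]; det S = -6696960/1353053
solve [mL_A; mL_B] = S·[w00; w01] and [mR_A; mR_B] = S·[w10; w11]:
  w00 = 1/2, w01 = 1/2, w10 = -1, w11 = -1/2

1/2 1/2 -1 -1/2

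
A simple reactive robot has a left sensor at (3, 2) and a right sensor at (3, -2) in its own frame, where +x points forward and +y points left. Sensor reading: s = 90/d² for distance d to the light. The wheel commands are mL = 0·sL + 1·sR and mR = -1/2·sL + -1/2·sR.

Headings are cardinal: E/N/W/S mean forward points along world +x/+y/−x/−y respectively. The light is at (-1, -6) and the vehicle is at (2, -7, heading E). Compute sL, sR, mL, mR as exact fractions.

90/37 2 2 -82/37

left sensor world pos  = (5, -5); dL² = 37
right sensor world pos = (5, -9); dR² = 45
sL = 90/37 = 90/37
sR = 90/45 = 2
mL = 0·sL + 1·sR = 2
mR = -1/2·sL + -1/2·sR = -82/37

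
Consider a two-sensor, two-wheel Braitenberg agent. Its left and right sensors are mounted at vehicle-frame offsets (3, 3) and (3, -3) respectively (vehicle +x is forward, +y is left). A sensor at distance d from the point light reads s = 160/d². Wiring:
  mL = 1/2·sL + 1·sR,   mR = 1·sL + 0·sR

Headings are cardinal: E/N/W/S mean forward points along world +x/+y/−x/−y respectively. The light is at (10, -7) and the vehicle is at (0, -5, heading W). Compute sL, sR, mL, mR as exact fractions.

left sensor world pos  = (-3, -8); dL² = 170
right sensor world pos = (-3, -2); dR² = 194
sL = 160/170 = 16/17
sR = 160/194 = 80/97
mL = 1/2·sL + 1·sR = 2136/1649
mR = 1·sL + 0·sR = 16/17

16/17 80/97 2136/1649 16/17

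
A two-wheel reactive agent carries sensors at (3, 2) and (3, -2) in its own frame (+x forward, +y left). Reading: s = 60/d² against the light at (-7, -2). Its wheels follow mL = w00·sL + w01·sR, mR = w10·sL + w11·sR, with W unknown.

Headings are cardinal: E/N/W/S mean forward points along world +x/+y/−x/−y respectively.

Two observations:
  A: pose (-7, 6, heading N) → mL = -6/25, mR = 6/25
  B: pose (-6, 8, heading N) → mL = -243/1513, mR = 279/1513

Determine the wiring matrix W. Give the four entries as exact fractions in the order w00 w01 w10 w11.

1/2 -1 1 -1/2

obs A: pose=(-7,6,N) → sL=12/25, sR=12/25, mL=-6/25, mR=6/25
obs B: pose=(-6,8,N) → sL=6/17, sR=30/89, mL=-243/1513, mR=279/1513
sensor matrix S = [[12/25, 12/25], [6/17, 30/89]]; det S = -288/37825
solve [mL_A; mL_B] = S·[w00; w01] and [mR_A; mR_B] = S·[w10; w11]:
  w00 = 1/2, w01 = -1, w10 = 1, w11 = -1/2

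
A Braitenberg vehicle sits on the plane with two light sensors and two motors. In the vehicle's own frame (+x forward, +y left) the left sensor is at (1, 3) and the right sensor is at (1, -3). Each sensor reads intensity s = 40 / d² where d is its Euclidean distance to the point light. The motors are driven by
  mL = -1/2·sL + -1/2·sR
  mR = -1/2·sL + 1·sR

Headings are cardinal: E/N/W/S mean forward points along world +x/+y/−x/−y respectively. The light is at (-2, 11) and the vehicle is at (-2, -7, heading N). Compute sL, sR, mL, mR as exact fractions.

20/149 20/149 -20/149 10/149

left sensor world pos  = (-5, -6); dL² = 298
right sensor world pos = (1, -6); dR² = 298
sL = 40/298 = 20/149
sR = 40/298 = 20/149
mL = -1/2·sL + -1/2·sR = -20/149
mR = -1/2·sL + 1·sR = 10/149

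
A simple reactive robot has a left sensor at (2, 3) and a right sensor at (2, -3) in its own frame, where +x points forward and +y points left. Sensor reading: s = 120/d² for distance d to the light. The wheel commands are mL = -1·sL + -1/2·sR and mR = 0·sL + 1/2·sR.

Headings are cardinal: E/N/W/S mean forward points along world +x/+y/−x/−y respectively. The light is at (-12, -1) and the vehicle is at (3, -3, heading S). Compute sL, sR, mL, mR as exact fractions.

left sensor world pos  = (6, -5); dL² = 340
right sensor world pos = (0, -5); dR² = 160
sL = 120/340 = 6/17
sR = 120/160 = 3/4
mL = -1·sL + -1/2·sR = -99/136
mR = 0·sL + 1/2·sR = 3/8

6/17 3/4 -99/136 3/8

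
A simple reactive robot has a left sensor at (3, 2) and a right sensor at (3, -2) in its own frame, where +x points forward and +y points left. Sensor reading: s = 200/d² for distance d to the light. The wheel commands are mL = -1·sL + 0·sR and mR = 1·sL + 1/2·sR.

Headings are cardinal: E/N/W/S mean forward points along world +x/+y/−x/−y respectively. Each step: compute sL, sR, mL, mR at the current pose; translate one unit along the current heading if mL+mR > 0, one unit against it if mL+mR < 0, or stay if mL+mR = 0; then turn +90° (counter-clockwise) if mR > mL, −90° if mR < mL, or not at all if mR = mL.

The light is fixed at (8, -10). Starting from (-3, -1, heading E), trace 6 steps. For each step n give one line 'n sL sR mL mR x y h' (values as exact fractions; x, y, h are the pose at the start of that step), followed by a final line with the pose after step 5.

n=0: pose=(-3,-1,E); sL=40/37, sR=200/113; mL=-40/37, mR=8220/4181; mL+mR=100/113 → advance +1; mR−mL=12740/4181 → turn +1·90°
n=1: pose=(-2,-1,N); sL=25/36, sR=25/26; mL=-25/36, mR=275/234; mL+mR=25/52 → advance +1; mR−mL=875/468 → turn +1·90°
n=2: pose=(-2,0,W); sL=200/233, sR=200/313; mL=-200/233, mR=85900/72929; mL+mR=100/313 → advance +1; mR−mL=148500/72929 → turn +1·90°
n=3: pose=(-3,0,S); sL=20/13, sR=100/109; mL=-20/13, mR=2830/1417; mL+mR=50/109 → advance +1; mR−mL=5010/1417 → turn +1·90°
n=4: pose=(-3,-1,E); sL=40/37, sR=200/113; mL=-40/37, mR=8220/4181; mL+mR=100/113 → advance +1; mR−mL=12740/4181 → turn +1·90°
n=5: pose=(-2,-1,N); sL=25/36, sR=25/26; mL=-25/36, mR=275/234; mL+mR=25/52 → advance +1; mR−mL=875/468 → turn +1·90°

0 40/37 200/113 -40/37 8220/4181 -3 -1 E
1 25/36 25/26 -25/36 275/234 -2 -1 N
2 200/233 200/313 -200/233 85900/72929 -2 0 W
3 20/13 100/109 -20/13 2830/1417 -3 0 S
4 40/37 200/113 -40/37 8220/4181 -3 -1 E
5 25/36 25/26 -25/36 275/234 -2 -1 N
final -2 0 W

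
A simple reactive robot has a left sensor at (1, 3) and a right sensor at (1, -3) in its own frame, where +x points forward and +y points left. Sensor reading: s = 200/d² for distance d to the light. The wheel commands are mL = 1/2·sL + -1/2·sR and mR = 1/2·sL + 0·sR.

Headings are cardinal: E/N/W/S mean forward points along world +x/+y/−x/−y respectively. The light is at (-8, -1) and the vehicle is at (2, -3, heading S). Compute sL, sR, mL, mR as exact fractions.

100/89 100/29 -3000/2581 50/89

left sensor world pos  = (5, -4); dL² = 178
right sensor world pos = (-1, -4); dR² = 58
sL = 200/178 = 100/89
sR = 200/58 = 100/29
mL = 1/2·sL + -1/2·sR = -3000/2581
mR = 1/2·sL + 0·sR = 50/89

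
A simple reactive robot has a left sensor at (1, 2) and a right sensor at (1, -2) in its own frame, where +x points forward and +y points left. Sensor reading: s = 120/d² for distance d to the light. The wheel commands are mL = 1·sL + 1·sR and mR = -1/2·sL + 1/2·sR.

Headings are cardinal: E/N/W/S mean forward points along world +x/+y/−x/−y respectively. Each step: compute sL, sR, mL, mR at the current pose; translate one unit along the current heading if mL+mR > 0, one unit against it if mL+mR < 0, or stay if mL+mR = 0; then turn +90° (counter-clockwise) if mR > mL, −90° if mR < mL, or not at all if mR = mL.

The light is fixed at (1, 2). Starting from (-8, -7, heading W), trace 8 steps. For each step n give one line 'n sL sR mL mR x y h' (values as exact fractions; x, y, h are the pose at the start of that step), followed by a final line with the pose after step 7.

n=0: pose=(-8,-7,W); sL=120/221, sR=120/149; mL=44400/32929, mR=4320/32929; mL+mR=48720/32929 → advance +1; mR−mL=-40080/32929 → turn -1·90°
n=1: pose=(-9,-7,N); sL=15/26, sR=15/16; mL=315/208, mR=75/416; mL+mR=705/416 → advance +1; mR−mL=-555/416 → turn -1·90°
n=2: pose=(-9,-6,E); sL=40/39, sR=120/181; mL=11920/7059, mR=-1280/7059; mL+mR=10640/7059 → advance +1; mR−mL=-4400/2353 → turn -1·90°
n=3: pose=(-8,-6,S); sL=12/13, sR=60/101; mL=1992/1313, mR=-216/1313; mL+mR=1776/1313 → advance +1; mR−mL=-2208/1313 → turn -1·90°
n=4: pose=(-8,-7,W); sL=120/221, sR=120/149; mL=44400/32929, mR=4320/32929; mL+mR=48720/32929 → advance +1; mR−mL=-40080/32929 → turn -1·90°
n=5: pose=(-9,-7,N); sL=15/26, sR=15/16; mL=315/208, mR=75/416; mL+mR=705/416 → advance +1; mR−mL=-555/416 → turn -1·90°
n=6: pose=(-9,-6,E); sL=40/39, sR=120/181; mL=11920/7059, mR=-1280/7059; mL+mR=10640/7059 → advance +1; mR−mL=-4400/2353 → turn -1·90°
n=7: pose=(-8,-6,S); sL=12/13, sR=60/101; mL=1992/1313, mR=-216/1313; mL+mR=1776/1313 → advance +1; mR−mL=-2208/1313 → turn -1·90°

0 120/221 120/149 44400/32929 4320/32929 -8 -7 W
1 15/26 15/16 315/208 75/416 -9 -7 N
2 40/39 120/181 11920/7059 -1280/7059 -9 -6 E
3 12/13 60/101 1992/1313 -216/1313 -8 -6 S
4 120/221 120/149 44400/32929 4320/32929 -8 -7 W
5 15/26 15/16 315/208 75/416 -9 -7 N
6 40/39 120/181 11920/7059 -1280/7059 -9 -6 E
7 12/13 60/101 1992/1313 -216/1313 -8 -6 S
final -8 -7 W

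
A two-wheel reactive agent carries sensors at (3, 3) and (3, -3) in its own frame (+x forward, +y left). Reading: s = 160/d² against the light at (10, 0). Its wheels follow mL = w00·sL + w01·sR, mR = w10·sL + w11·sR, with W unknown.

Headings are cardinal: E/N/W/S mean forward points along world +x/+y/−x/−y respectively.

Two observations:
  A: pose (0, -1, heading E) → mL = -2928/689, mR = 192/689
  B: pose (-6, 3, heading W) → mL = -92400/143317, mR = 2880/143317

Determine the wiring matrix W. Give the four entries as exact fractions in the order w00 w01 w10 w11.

obs A: pose=(0,-1,E) → sL=160/53, sR=32/13, mL=-2928/689, mR=192/689
obs B: pose=(-6,3,W) → sL=160/361, sR=160/397, mL=-92400/143317, mR=2880/143317
sensor matrix S = [[160/53, 32/13], [160/361, 160/397]]; det S = 12410880/98745413
solve [mL_A; mL_B] = S·[w00; w01] and [mR_A; mR_B] = S·[w10; w11]:
  w00 = -1, w01 = -1/2, w10 = 1/2, w11 = -1/2

-1 -1/2 1/2 -1/2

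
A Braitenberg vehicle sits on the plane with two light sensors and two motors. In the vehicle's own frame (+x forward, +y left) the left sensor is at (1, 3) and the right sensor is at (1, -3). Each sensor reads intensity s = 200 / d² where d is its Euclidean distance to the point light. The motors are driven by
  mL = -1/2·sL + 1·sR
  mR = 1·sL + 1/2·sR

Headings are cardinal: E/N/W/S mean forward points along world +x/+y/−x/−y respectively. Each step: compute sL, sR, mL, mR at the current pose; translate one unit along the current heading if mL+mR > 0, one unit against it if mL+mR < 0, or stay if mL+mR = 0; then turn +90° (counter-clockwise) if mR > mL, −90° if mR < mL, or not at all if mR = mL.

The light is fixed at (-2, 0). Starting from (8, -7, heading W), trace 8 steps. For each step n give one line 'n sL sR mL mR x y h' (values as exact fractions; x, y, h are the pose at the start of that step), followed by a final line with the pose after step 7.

n=0: pose=(8,-7,W); sL=200/181, sR=200/97; mL=26500/17557, mR=37500/17557; mL+mR=64000/17557 → advance +1; mR−mL=11000/17557 → turn +1·90°
n=1: pose=(7,-7,S); sL=25/26, sR=2; mL=79/52, mR=51/26; mL+mR=181/52 → advance +1; mR−mL=23/52 → turn +1·90°
n=2: pose=(7,-8,E); sL=8/5, sR=200/221; mL=116/1105, mR=2268/1105; mL+mR=2384/1105 → advance +1; mR−mL=2152/1105 → turn +1·90°
n=3: pose=(8,-8,N); sL=100/49, sR=100/109; mL=-550/5341, mR=13350/5341; mL+mR=12800/5341 → advance +1; mR−mL=13900/5341 → turn +1·90°
n=4: pose=(8,-7,W); sL=200/181, sR=200/97; mL=26500/17557, mR=37500/17557; mL+mR=64000/17557 → advance +1; mR−mL=11000/17557 → turn +1·90°
n=5: pose=(7,-7,S); sL=25/26, sR=2; mL=79/52, mR=51/26; mL+mR=181/52 → advance +1; mR−mL=23/52 → turn +1·90°
n=6: pose=(7,-8,E); sL=8/5, sR=200/221; mL=116/1105, mR=2268/1105; mL+mR=2384/1105 → advance +1; mR−mL=2152/1105 → turn +1·90°
n=7: pose=(8,-8,N); sL=100/49, sR=100/109; mL=-550/5341, mR=13350/5341; mL+mR=12800/5341 → advance +1; mR−mL=13900/5341 → turn +1·90°

0 200/181 200/97 26500/17557 37500/17557 8 -7 W
1 25/26 2 79/52 51/26 7 -7 S
2 8/5 200/221 116/1105 2268/1105 7 -8 E
3 100/49 100/109 -550/5341 13350/5341 8 -8 N
4 200/181 200/97 26500/17557 37500/17557 8 -7 W
5 25/26 2 79/52 51/26 7 -7 S
6 8/5 200/221 116/1105 2268/1105 7 -8 E
7 100/49 100/109 -550/5341 13350/5341 8 -8 N
final 8 -7 W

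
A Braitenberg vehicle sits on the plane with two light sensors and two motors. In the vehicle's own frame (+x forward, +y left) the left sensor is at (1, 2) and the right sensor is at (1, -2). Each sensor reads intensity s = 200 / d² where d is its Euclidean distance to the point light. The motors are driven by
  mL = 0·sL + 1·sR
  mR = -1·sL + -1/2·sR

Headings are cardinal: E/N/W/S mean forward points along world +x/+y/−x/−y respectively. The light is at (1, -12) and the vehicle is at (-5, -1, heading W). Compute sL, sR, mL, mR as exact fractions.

20/13 100/109 100/109 -2830/1417

left sensor world pos  = (-6, -3); dL² = 130
right sensor world pos = (-6, 1); dR² = 218
sL = 200/130 = 20/13
sR = 200/218 = 100/109
mL = 0·sL + 1·sR = 100/109
mR = -1·sL + -1/2·sR = -2830/1417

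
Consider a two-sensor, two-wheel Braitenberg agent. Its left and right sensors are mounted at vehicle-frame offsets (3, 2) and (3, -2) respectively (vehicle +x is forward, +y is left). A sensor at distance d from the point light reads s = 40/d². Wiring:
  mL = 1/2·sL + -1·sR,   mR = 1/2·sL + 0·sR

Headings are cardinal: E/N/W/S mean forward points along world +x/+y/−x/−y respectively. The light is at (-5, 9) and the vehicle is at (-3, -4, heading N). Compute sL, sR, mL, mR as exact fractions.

left sensor world pos  = (-5, -1); dL² = 100
right sensor world pos = (-1, -1); dR² = 116
sL = 40/100 = 2/5
sR = 40/116 = 10/29
mL = 1/2·sL + -1·sR = -21/145
mR = 1/2·sL + 0·sR = 1/5

2/5 10/29 -21/145 1/5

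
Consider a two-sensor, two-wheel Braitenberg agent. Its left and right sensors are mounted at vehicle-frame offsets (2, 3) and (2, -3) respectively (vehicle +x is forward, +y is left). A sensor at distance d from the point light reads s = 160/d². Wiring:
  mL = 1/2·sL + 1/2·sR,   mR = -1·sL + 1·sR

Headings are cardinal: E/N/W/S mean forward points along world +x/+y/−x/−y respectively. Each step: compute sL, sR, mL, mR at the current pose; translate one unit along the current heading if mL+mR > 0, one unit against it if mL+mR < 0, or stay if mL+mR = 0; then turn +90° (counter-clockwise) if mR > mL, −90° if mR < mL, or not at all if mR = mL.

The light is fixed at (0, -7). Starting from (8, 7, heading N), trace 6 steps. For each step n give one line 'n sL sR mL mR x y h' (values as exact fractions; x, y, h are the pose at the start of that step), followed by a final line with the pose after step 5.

n=0: pose=(8,7,N); sL=160/281, sR=160/377; mL=52640/105937, mR=-15360/105937; mL+mR=37280/105937 → advance +1; mR−mL=-68000/105937 → turn -1·90°
n=1: pose=(8,8,E); sL=20/53, sR=40/61; mL=1670/3233, mR=900/3233; mL+mR=2570/3233 → advance +1; mR−mL=-770/3233 → turn -1·90°
n=2: pose=(9,8,S); sL=160/313, sR=32/41; mL=8288/12833, mR=3456/12833; mL+mR=11744/12833 → advance +1; mR−mL=-4832/12833 → turn -1·90°
n=3: pose=(9,7,W); sL=16/17, sR=80/169; mL=2032/2873, mR=-1344/2873; mL+mR=688/2873 → advance +1; mR−mL=-3376/2873 → turn -1·90°
n=4: pose=(8,7,N); sL=160/281, sR=160/377; mL=52640/105937, mR=-15360/105937; mL+mR=37280/105937 → advance +1; mR−mL=-68000/105937 → turn -1·90°
n=5: pose=(8,8,E); sL=20/53, sR=40/61; mL=1670/3233, mR=900/3233; mL+mR=2570/3233 → advance +1; mR−mL=-770/3233 → turn -1·90°

0 160/281 160/377 52640/105937 -15360/105937 8 7 N
1 20/53 40/61 1670/3233 900/3233 8 8 E
2 160/313 32/41 8288/12833 3456/12833 9 8 S
3 16/17 80/169 2032/2873 -1344/2873 9 7 W
4 160/281 160/377 52640/105937 -15360/105937 8 7 N
5 20/53 40/61 1670/3233 900/3233 8 8 E
final 9 8 S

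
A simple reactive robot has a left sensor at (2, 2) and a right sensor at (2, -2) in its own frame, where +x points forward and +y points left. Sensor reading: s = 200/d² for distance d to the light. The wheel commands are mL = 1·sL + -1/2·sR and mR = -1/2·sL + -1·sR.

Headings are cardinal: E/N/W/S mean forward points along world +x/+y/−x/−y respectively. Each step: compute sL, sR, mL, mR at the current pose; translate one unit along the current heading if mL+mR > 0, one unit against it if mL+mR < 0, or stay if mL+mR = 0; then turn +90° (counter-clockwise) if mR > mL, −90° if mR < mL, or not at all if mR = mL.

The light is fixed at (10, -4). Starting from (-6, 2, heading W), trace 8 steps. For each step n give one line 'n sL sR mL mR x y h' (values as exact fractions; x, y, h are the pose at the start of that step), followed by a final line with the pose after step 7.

n=0: pose=(-6,2,W); sL=10/17, sR=50/97; mL=545/1649, mR=-1335/1649; mL+mR=-790/1649 → advance -1; mR−mL=-1880/1649 → turn -1·90°
n=1: pose=(-5,2,N); sL=200/353, sR=200/233; mL=11300/82249, mR=-93900/82249; mL+mR=-82600/82249 → advance -1; mR−mL=-105200/82249 → turn -1·90°
n=2: pose=(-5,1,E); sL=100/109, sR=100/89; mL=3450/9701, mR=-15350/9701; mL+mR=-11900/9701 → advance -1; mR−mL=-18800/9701 → turn -1·90°
n=3: pose=(-6,1,S); sL=40/41, sR=200/333; mL=9220/13653, mR=-14860/13653; mL+mR=-1880/4551 → advance -1; mR−mL=-24080/13653 → turn -1·90°
n=4: pose=(-6,2,W); sL=10/17, sR=50/97; mL=545/1649, mR=-1335/1649; mL+mR=-790/1649 → advance -1; mR−mL=-1880/1649 → turn -1·90°
n=5: pose=(-5,2,N); sL=200/353, sR=200/233; mL=11300/82249, mR=-93900/82249; mL+mR=-82600/82249 → advance -1; mR−mL=-105200/82249 → turn -1·90°
n=6: pose=(-5,1,E); sL=100/109, sR=100/89; mL=3450/9701, mR=-15350/9701; mL+mR=-11900/9701 → advance -1; mR−mL=-18800/9701 → turn -1·90°
n=7: pose=(-6,1,S); sL=40/41, sR=200/333; mL=9220/13653, mR=-14860/13653; mL+mR=-1880/4551 → advance -1; mR−mL=-24080/13653 → turn -1·90°

0 10/17 50/97 545/1649 -1335/1649 -6 2 W
1 200/353 200/233 11300/82249 -93900/82249 -5 2 N
2 100/109 100/89 3450/9701 -15350/9701 -5 1 E
3 40/41 200/333 9220/13653 -14860/13653 -6 1 S
4 10/17 50/97 545/1649 -1335/1649 -6 2 W
5 200/353 200/233 11300/82249 -93900/82249 -5 2 N
6 100/109 100/89 3450/9701 -15350/9701 -5 1 E
7 40/41 200/333 9220/13653 -14860/13653 -6 1 S
final -6 2 W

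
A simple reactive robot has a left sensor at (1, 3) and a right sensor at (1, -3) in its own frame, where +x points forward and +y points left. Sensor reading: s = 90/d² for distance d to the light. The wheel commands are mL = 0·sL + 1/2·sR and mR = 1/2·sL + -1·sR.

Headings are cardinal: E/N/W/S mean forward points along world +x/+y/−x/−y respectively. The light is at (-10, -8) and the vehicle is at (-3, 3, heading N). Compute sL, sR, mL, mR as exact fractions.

left sensor world pos  = (-6, 4); dL² = 160
right sensor world pos = (0, 4); dR² = 244
sL = 90/160 = 9/16
sR = 90/244 = 45/122
mL = 0·sL + 1/2·sR = 45/244
mR = 1/2·sL + -1·sR = -171/1952

9/16 45/122 45/244 -171/1952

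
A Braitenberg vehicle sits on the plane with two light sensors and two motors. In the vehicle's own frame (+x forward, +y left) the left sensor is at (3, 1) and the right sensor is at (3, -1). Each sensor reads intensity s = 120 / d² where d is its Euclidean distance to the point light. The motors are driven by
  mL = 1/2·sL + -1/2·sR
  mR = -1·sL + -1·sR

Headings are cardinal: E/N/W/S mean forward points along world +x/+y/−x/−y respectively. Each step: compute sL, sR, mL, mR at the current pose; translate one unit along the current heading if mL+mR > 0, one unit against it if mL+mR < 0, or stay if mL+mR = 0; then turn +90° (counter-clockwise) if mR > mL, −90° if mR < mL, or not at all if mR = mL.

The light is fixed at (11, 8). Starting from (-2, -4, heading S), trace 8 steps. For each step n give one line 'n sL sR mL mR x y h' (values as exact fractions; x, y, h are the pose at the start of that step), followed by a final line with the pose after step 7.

0 40/123 120/421 1040/51783 -31600/51783 -2 -4 S
1 3/10 30/89 -33/1780 -567/890 -2 -3 W
2 120/233 24/37 -576/8621 -10032/8621 -1 -3 N
3 60/101 12/25 144/2525 -2712/2525 -1 -4 E
4 40/123 120/421 1040/51783 -31600/51783 -2 -4 S
5 3/10 30/89 -33/1780 -567/890 -2 -3 W
6 120/233 24/37 -576/8621 -10032/8621 -1 -3 N
7 60/101 12/25 144/2525 -2712/2525 -1 -4 E
final -2 -4 S

n=0: pose=(-2,-4,S); sL=40/123, sR=120/421; mL=1040/51783, mR=-31600/51783; mL+mR=-30560/51783 → advance -1; mR−mL=-10880/17261 → turn -1·90°
n=1: pose=(-2,-3,W); sL=3/10, sR=30/89; mL=-33/1780, mR=-567/890; mL+mR=-1167/1780 → advance -1; mR−mL=-1101/1780 → turn -1·90°
n=2: pose=(-1,-3,N); sL=120/233, sR=24/37; mL=-576/8621, mR=-10032/8621; mL+mR=-10608/8621 → advance -1; mR−mL=-9456/8621 → turn -1·90°
n=3: pose=(-1,-4,E); sL=60/101, sR=12/25; mL=144/2525, mR=-2712/2525; mL+mR=-2568/2525 → advance -1; mR−mL=-2856/2525 → turn -1·90°
n=4: pose=(-2,-4,S); sL=40/123, sR=120/421; mL=1040/51783, mR=-31600/51783; mL+mR=-30560/51783 → advance -1; mR−mL=-10880/17261 → turn -1·90°
n=5: pose=(-2,-3,W); sL=3/10, sR=30/89; mL=-33/1780, mR=-567/890; mL+mR=-1167/1780 → advance -1; mR−mL=-1101/1780 → turn -1·90°
n=6: pose=(-1,-3,N); sL=120/233, sR=24/37; mL=-576/8621, mR=-10032/8621; mL+mR=-10608/8621 → advance -1; mR−mL=-9456/8621 → turn -1·90°
n=7: pose=(-1,-4,E); sL=60/101, sR=12/25; mL=144/2525, mR=-2712/2525; mL+mR=-2568/2525 → advance -1; mR−mL=-2856/2525 → turn -1·90°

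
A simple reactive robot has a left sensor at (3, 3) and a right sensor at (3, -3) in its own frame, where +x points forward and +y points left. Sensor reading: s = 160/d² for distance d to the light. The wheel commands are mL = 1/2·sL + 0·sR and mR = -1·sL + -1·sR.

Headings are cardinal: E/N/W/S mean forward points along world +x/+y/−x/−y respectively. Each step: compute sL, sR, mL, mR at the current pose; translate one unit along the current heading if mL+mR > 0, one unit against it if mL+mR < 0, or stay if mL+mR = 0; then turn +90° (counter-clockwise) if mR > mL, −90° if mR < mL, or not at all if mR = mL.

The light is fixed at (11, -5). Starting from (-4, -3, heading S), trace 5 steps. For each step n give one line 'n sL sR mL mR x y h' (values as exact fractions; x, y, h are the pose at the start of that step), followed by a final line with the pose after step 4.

n=0: pose=(-4,-3,S); sL=32/29, sR=32/65; mL=16/29, mR=-3008/1885; mL+mR=-1968/1885 → advance -1; mR−mL=-4048/1885 → turn -1·90°
n=1: pose=(-4,-2,W); sL=40/81, sR=4/9; mL=20/81, mR=-76/81; mL+mR=-56/81 → advance -1; mR−mL=-32/27 → turn -1·90°
n=2: pose=(-3,-2,N); sL=32/65, sR=160/157; mL=16/65, mR=-15424/10205; mL+mR=-12912/10205 → advance -1; mR−mL=-17936/10205 → turn -1·90°
n=3: pose=(-3,-3,E); sL=80/73, sR=80/61; mL=40/73, mR=-10720/4453; mL+mR=-8280/4453 → advance -1; mR−mL=-13160/4453 → turn -1·90°
n=4: pose=(-4,-3,S); sL=32/29, sR=32/65; mL=16/29, mR=-3008/1885; mL+mR=-1968/1885 → advance -1; mR−mL=-4048/1885 → turn -1·90°

0 32/29 32/65 16/29 -3008/1885 -4 -3 S
1 40/81 4/9 20/81 -76/81 -4 -2 W
2 32/65 160/157 16/65 -15424/10205 -3 -2 N
3 80/73 80/61 40/73 -10720/4453 -3 -3 E
4 32/29 32/65 16/29 -3008/1885 -4 -3 S
final -4 -2 W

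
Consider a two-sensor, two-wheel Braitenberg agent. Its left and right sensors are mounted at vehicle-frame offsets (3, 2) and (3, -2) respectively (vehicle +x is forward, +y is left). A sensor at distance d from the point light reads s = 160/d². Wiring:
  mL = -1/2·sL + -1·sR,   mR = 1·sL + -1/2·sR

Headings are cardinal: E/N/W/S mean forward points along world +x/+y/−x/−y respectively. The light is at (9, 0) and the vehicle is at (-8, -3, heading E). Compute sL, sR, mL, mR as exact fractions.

160/197 160/221 -49200/43537 19600/43537

left sensor world pos  = (-5, -1); dL² = 197
right sensor world pos = (-5, -5); dR² = 221
sL = 160/197 = 160/197
sR = 160/221 = 160/221
mL = -1/2·sL + -1·sR = -49200/43537
mR = 1·sL + -1/2·sR = 19600/43537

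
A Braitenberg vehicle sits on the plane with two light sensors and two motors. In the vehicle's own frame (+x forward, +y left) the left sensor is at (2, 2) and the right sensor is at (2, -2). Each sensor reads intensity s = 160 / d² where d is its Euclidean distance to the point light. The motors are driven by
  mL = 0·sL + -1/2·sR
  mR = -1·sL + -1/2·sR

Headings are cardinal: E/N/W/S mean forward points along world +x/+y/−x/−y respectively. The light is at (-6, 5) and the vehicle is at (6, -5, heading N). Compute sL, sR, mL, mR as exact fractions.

40/41 8/13 -4/13 -684/533

left sensor world pos  = (4, -3); dL² = 164
right sensor world pos = (8, -3); dR² = 260
sL = 160/164 = 40/41
sR = 160/260 = 8/13
mL = 0·sL + -1/2·sR = -4/13
mR = -1·sL + -1/2·sR = -684/533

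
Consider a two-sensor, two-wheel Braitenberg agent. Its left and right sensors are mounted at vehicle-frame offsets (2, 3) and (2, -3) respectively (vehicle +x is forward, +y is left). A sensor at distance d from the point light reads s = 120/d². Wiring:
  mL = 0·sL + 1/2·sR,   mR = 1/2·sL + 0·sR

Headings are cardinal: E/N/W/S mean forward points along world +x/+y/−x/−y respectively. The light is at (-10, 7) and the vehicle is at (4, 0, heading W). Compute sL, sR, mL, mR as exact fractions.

left sensor world pos  = (2, -3); dL² = 244
right sensor world pos = (2, 3); dR² = 160
sL = 120/244 = 30/61
sR = 120/160 = 3/4
mL = 0·sL + 1/2·sR = 3/8
mR = 1/2·sL + 0·sR = 15/61

30/61 3/4 3/8 15/61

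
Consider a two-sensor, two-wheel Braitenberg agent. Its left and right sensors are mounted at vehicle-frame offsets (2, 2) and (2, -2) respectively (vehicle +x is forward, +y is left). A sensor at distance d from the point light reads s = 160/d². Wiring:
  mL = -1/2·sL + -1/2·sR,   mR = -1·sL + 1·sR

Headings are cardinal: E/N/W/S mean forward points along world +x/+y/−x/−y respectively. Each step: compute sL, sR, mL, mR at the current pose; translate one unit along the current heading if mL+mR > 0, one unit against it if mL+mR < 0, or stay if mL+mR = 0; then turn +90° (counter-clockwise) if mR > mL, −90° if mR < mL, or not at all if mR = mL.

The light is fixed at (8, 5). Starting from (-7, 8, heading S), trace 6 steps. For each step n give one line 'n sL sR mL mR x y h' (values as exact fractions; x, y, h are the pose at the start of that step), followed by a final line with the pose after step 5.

0 16/17 16/29 -368/493 -192/493 -7 8 S
1 32/41 160/173 -6048/7093 1024/7093 -7 9 E
2 4/9 20/29 -148/261 64/261 -8 9 N
3 32/65 160/349 -10784/22685 -768/22685 -8 8 W
4 16/17 16/29 -368/493 -192/493 -7 8 S
5 32/41 160/173 -6048/7093 1024/7093 -7 9 E
final -8 9 N

n=0: pose=(-7,8,S); sL=16/17, sR=16/29; mL=-368/493, mR=-192/493; mL+mR=-560/493 → advance -1; mR−mL=176/493 → turn +1·90°
n=1: pose=(-7,9,E); sL=32/41, sR=160/173; mL=-6048/7093, mR=1024/7093; mL+mR=-5024/7093 → advance -1; mR−mL=7072/7093 → turn +1·90°
n=2: pose=(-8,9,N); sL=4/9, sR=20/29; mL=-148/261, mR=64/261; mL+mR=-28/87 → advance -1; mR−mL=212/261 → turn +1·90°
n=3: pose=(-8,8,W); sL=32/65, sR=160/349; mL=-10784/22685, mR=-768/22685; mL+mR=-11552/22685 → advance -1; mR−mL=10016/22685 → turn +1·90°
n=4: pose=(-7,8,S); sL=16/17, sR=16/29; mL=-368/493, mR=-192/493; mL+mR=-560/493 → advance -1; mR−mL=176/493 → turn +1·90°
n=5: pose=(-7,9,E); sL=32/41, sR=160/173; mL=-6048/7093, mR=1024/7093; mL+mR=-5024/7093 → advance -1; mR−mL=7072/7093 → turn +1·90°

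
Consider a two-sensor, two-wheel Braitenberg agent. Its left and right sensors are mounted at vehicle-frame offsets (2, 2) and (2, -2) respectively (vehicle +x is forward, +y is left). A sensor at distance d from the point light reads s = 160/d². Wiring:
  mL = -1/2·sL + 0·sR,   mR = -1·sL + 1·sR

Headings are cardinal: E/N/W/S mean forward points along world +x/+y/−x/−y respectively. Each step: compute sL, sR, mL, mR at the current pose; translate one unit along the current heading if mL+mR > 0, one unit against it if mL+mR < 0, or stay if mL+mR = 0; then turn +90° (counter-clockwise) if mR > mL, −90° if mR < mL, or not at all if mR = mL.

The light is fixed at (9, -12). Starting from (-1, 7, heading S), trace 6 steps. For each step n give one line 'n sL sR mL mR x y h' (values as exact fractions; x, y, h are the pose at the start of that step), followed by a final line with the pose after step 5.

0 160/353 160/433 -80/353 -12800/152849 -1 7 S
1 40/137 40/97 -20/137 1600/13289 -1 8 E
2 160/653 32/113 -80/653 2816/73789 -2 8 N
3 80/229 16/61 -40/229 -1216/13969 -2 7 W
4 160/353 160/433 -80/353 -12800/152849 -1 7 S
5 40/137 40/97 -20/137 1600/13289 -1 8 E
final -2 8 N

n=0: pose=(-1,7,S); sL=160/353, sR=160/433; mL=-80/353, mR=-12800/152849; mL+mR=-47440/152849 → advance -1; mR−mL=21840/152849 → turn +1·90°
n=1: pose=(-1,8,E); sL=40/137, sR=40/97; mL=-20/137, mR=1600/13289; mL+mR=-340/13289 → advance -1; mR−mL=3540/13289 → turn +1·90°
n=2: pose=(-2,8,N); sL=160/653, sR=32/113; mL=-80/653, mR=2816/73789; mL+mR=-6224/73789 → advance -1; mR−mL=11856/73789 → turn +1·90°
n=3: pose=(-2,7,W); sL=80/229, sR=16/61; mL=-40/229, mR=-1216/13969; mL+mR=-3656/13969 → advance -1; mR−mL=1224/13969 → turn +1·90°
n=4: pose=(-1,7,S); sL=160/353, sR=160/433; mL=-80/353, mR=-12800/152849; mL+mR=-47440/152849 → advance -1; mR−mL=21840/152849 → turn +1·90°
n=5: pose=(-1,8,E); sL=40/137, sR=40/97; mL=-20/137, mR=1600/13289; mL+mR=-340/13289 → advance -1; mR−mL=3540/13289 → turn +1·90°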